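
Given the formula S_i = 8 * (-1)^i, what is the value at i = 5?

S_5 = 8 * (-1)^5 = 8 * -1 = -8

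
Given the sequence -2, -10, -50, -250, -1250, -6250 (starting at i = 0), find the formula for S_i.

Check ratios: -10 / -2 = 5.0
Common ratio r = 5.
First term a = -2.
Formula: S_i = -2 * 5^i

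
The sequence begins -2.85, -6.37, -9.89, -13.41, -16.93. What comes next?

Differences: -6.37 - -2.85 = -3.52
This is an arithmetic sequence with common difference d = -3.52.
Next term = -16.93 + -3.52 = -20.45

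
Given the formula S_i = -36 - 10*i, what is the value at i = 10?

S_10 = -36 + -10*10 = -36 + -100 = -136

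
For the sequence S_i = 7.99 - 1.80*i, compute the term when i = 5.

S_5 = 7.99 + -1.8*5 = 7.99 + -9.0 = -1.01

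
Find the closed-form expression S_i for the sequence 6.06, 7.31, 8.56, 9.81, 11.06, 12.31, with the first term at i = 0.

Check differences: 7.31 - 6.06 = 1.25
8.56 - 7.31 = 1.25
Common difference d = 1.25.
First term a = 6.06.
Formula: S_i = 6.06 + 1.25*i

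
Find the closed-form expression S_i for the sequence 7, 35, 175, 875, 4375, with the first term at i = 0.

Check ratios: 35 / 7 = 5.0
Common ratio r = 5.
First term a = 7.
Formula: S_i = 7 * 5^i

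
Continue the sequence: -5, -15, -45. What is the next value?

Ratios: -15 / -5 = 3.0
This is a geometric sequence with common ratio r = 3.
Next term = -45 * 3 = -135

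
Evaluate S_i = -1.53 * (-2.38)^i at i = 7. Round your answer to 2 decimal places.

S_7 = -1.53 * (-2.38)^7 ≈ -1.53 * -432.5524 ≈ 661.81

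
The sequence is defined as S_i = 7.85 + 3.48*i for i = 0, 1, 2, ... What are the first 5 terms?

This is an arithmetic sequence.
i=0: S_0 = 7.85 + 3.48*0 = 7.85
i=1: S_1 = 7.85 + 3.48*1 = 11.33
i=2: S_2 = 7.85 + 3.48*2 = 14.81
i=3: S_3 = 7.85 + 3.48*3 = 18.29
i=4: S_4 = 7.85 + 3.48*4 = 21.77
The first 5 terms are: [7.85, 11.33, 14.81, 18.29, 21.77]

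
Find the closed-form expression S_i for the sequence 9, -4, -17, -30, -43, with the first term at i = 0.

Check differences: -4 - 9 = -13
-17 - -4 = -13
Common difference d = -13.
First term a = 9.
Formula: S_i = 9 - 13*i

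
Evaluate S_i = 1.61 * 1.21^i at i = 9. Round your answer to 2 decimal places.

S_9 = 1.61 * 1.21^9 ≈ 1.61 * 5.5599 ≈ 8.95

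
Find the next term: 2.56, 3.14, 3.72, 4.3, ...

Differences: 3.14 - 2.56 = 0.58
This is an arithmetic sequence with common difference d = 0.58.
Next term = 4.3 + 0.58 = 4.88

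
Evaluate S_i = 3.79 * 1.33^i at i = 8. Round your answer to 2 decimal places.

S_8 = 3.79 * 1.33^8 ≈ 3.79 * 9.7907 ≈ 37.11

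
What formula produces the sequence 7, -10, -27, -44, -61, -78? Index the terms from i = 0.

Check differences: -10 - 7 = -17
-27 - -10 = -17
Common difference d = -17.
First term a = 7.
Formula: S_i = 7 - 17*i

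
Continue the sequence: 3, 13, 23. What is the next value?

Differences: 13 - 3 = 10
This is an arithmetic sequence with common difference d = 10.
Next term = 23 + 10 = 33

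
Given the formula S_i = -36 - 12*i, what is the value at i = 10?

S_10 = -36 + -12*10 = -36 + -120 = -156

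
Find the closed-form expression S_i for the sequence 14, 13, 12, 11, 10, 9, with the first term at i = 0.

Check differences: 13 - 14 = -1
12 - 13 = -1
Common difference d = -1.
First term a = 14.
Formula: S_i = 14 - 1*i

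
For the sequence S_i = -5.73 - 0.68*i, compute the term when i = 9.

S_9 = -5.73 + -0.68*9 = -5.73 + -6.12 = -11.85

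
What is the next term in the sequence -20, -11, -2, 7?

Differences: -11 - -20 = 9
This is an arithmetic sequence with common difference d = 9.
Next term = 7 + 9 = 16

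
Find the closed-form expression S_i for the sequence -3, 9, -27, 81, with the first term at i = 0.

Check ratios: 9 / -3 = -3.0
Common ratio r = -3.
First term a = -3.
Formula: S_i = -3 * (-3)^i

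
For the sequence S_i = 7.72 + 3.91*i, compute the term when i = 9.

S_9 = 7.72 + 3.91*9 = 7.72 + 35.19 = 42.91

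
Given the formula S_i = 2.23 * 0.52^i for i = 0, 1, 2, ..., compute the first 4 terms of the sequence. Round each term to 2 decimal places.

This is a geometric sequence.
i=0: S_0 = 2.23 * 0.52^0 = 2.23
i=1: S_1 = 2.23 * 0.52^1 ≈ 1.16
i=2: S_2 = 2.23 * 0.52^2 ≈ 0.6
i=3: S_3 = 2.23 * 0.52^3 ≈ 0.31
The first 4 terms are: [2.23, 1.16, 0.6, 0.31]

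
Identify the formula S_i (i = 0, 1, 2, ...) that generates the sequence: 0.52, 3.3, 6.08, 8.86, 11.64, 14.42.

Check differences: 3.3 - 0.52 = 2.78
6.08 - 3.3 = 2.78
Common difference d = 2.78.
First term a = 0.52.
Formula: S_i = 0.52 + 2.78*i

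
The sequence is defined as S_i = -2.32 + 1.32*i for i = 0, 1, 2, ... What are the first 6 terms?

This is an arithmetic sequence.
i=0: S_0 = -2.32 + 1.32*0 = -2.32
i=1: S_1 = -2.32 + 1.32*1 = -1.0
i=2: S_2 = -2.32 + 1.32*2 = 0.32
i=3: S_3 = -2.32 + 1.32*3 = 1.64
i=4: S_4 = -2.32 + 1.32*4 = 2.96
i=5: S_5 = -2.32 + 1.32*5 = 4.28
The first 6 terms are: [-2.32, -1.0, 0.32, 1.64, 2.96, 4.28]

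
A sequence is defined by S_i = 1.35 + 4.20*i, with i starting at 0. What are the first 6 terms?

This is an arithmetic sequence.
i=0: S_0 = 1.35 + 4.2*0 = 1.35
i=1: S_1 = 1.35 + 4.2*1 = 5.55
i=2: S_2 = 1.35 + 4.2*2 = 9.75
i=3: S_3 = 1.35 + 4.2*3 = 13.95
i=4: S_4 = 1.35 + 4.2*4 = 18.15
i=5: S_5 = 1.35 + 4.2*5 = 22.35
The first 6 terms are: [1.35, 5.55, 9.75, 13.95, 18.15, 22.35]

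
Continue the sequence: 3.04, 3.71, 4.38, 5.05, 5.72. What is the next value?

Differences: 3.71 - 3.04 = 0.67
This is an arithmetic sequence with common difference d = 0.67.
Next term = 5.72 + 0.67 = 6.39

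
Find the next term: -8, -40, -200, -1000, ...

Ratios: -40 / -8 = 5.0
This is a geometric sequence with common ratio r = 5.
Next term = -1000 * 5 = -5000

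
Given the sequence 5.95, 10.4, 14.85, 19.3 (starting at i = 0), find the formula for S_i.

Check differences: 10.4 - 5.95 = 4.45
14.85 - 10.4 = 4.45
Common difference d = 4.45.
First term a = 5.95.
Formula: S_i = 5.95 + 4.45*i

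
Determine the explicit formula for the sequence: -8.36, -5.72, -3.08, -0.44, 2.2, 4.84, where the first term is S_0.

Check differences: -5.72 - -8.36 = 2.64
-3.08 - -5.72 = 2.64
Common difference d = 2.64.
First term a = -8.36.
Formula: S_i = -8.36 + 2.64*i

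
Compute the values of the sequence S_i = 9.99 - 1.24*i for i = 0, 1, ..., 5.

This is an arithmetic sequence.
i=0: S_0 = 9.99 + -1.24*0 = 9.99
i=1: S_1 = 9.99 + -1.24*1 = 8.75
i=2: S_2 = 9.99 + -1.24*2 = 7.51
i=3: S_3 = 9.99 + -1.24*3 = 6.27
i=4: S_4 = 9.99 + -1.24*4 = 5.03
i=5: S_5 = 9.99 + -1.24*5 = 3.79
The first 6 terms are: [9.99, 8.75, 7.51, 6.27, 5.03, 3.79]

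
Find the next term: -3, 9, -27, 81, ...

Ratios: 9 / -3 = -3.0
This is a geometric sequence with common ratio r = -3.
Next term = 81 * -3 = -243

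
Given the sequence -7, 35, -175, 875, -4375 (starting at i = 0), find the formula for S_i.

Check ratios: 35 / -7 = -5.0
Common ratio r = -5.
First term a = -7.
Formula: S_i = -7 * (-5)^i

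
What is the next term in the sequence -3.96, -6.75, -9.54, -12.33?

Differences: -6.75 - -3.96 = -2.79
This is an arithmetic sequence with common difference d = -2.79.
Next term = -12.33 + -2.79 = -15.12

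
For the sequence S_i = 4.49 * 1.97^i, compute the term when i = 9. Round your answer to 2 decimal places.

S_9 = 4.49 * 1.97^9 ≈ 4.49 * 446.8853 ≈ 2006.51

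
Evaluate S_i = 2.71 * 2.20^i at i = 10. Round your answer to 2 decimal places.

S_10 = 2.71 * 2.2^10 ≈ 2.71 * 2655.9923 ≈ 7197.74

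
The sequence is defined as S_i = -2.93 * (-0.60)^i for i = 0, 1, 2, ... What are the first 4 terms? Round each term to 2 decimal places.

This is a geometric sequence.
i=0: S_0 = -2.93 * (-0.6)^0 = -2.93
i=1: S_1 = -2.93 * (-0.6)^1 ≈ 1.76
i=2: S_2 = -2.93 * (-0.6)^2 ≈ -1.05
i=3: S_3 = -2.93 * (-0.6)^3 ≈ 0.63
The first 4 terms are: [-2.93, 1.76, -1.05, 0.63]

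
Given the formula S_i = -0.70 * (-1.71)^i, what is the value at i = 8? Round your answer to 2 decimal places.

S_8 = -0.7 * (-1.71)^8 ≈ -0.7 * 73.1087 ≈ -51.18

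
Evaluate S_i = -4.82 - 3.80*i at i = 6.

S_6 = -4.82 + -3.8*6 = -4.82 + -22.8 = -27.62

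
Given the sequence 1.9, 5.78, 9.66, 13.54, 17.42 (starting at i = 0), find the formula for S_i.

Check differences: 5.78 - 1.9 = 3.88
9.66 - 5.78 = 3.88
Common difference d = 3.88.
First term a = 1.9.
Formula: S_i = 1.90 + 3.88*i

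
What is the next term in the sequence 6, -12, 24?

Ratios: -12 / 6 = -2.0
This is a geometric sequence with common ratio r = -2.
Next term = 24 * -2 = -48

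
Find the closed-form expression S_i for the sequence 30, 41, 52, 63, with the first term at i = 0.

Check differences: 41 - 30 = 11
52 - 41 = 11
Common difference d = 11.
First term a = 30.
Formula: S_i = 30 + 11*i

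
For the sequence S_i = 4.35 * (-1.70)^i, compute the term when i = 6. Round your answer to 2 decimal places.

S_6 = 4.35 * (-1.7)^6 ≈ 4.35 * 24.1376 ≈ 105.0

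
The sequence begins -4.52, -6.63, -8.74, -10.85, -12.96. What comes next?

Differences: -6.63 - -4.52 = -2.11
This is an arithmetic sequence with common difference d = -2.11.
Next term = -12.96 + -2.11 = -15.07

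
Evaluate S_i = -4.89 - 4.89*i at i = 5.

S_5 = -4.89 + -4.89*5 = -4.89 + -24.45 = -29.34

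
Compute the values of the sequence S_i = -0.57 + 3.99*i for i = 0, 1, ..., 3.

This is an arithmetic sequence.
i=0: S_0 = -0.57 + 3.99*0 = -0.57
i=1: S_1 = -0.57 + 3.99*1 = 3.42
i=2: S_2 = -0.57 + 3.99*2 = 7.41
i=3: S_3 = -0.57 + 3.99*3 = 11.4
The first 4 terms are: [-0.57, 3.42, 7.41, 11.4]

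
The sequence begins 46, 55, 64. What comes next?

Differences: 55 - 46 = 9
This is an arithmetic sequence with common difference d = 9.
Next term = 64 + 9 = 73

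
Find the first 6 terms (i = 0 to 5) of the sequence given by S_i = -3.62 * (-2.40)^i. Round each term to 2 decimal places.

This is a geometric sequence.
i=0: S_0 = -3.62 * (-2.4)^0 = -3.62
i=1: S_1 = -3.62 * (-2.4)^1 ≈ 8.69
i=2: S_2 = -3.62 * (-2.4)^2 ≈ -20.85
i=3: S_3 = -3.62 * (-2.4)^3 ≈ 50.04
i=4: S_4 = -3.62 * (-2.4)^4 ≈ -120.1
i=5: S_5 = -3.62 * (-2.4)^5 ≈ 288.25
The first 6 terms are: [-3.62, 8.69, -20.85, 50.04, -120.1, 288.25]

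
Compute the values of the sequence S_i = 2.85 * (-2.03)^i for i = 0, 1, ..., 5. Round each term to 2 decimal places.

This is a geometric sequence.
i=0: S_0 = 2.85 * (-2.03)^0 = 2.85
i=1: S_1 = 2.85 * (-2.03)^1 ≈ -5.79
i=2: S_2 = 2.85 * (-2.03)^2 ≈ 11.74
i=3: S_3 = 2.85 * (-2.03)^3 ≈ -23.84
i=4: S_4 = 2.85 * (-2.03)^4 ≈ 48.4
i=5: S_5 = 2.85 * (-2.03)^5 ≈ -98.25
The first 6 terms are: [2.85, -5.79, 11.74, -23.84, 48.4, -98.25]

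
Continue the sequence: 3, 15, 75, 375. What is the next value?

Ratios: 15 / 3 = 5.0
This is a geometric sequence with common ratio r = 5.
Next term = 375 * 5 = 1875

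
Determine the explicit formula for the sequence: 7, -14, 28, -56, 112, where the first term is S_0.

Check ratios: -14 / 7 = -2.0
Common ratio r = -2.
First term a = 7.
Formula: S_i = 7 * (-2)^i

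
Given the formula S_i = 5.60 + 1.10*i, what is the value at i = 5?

S_5 = 5.6 + 1.1*5 = 5.6 + 5.5 = 11.1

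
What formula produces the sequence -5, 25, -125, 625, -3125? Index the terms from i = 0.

Check ratios: 25 / -5 = -5.0
Common ratio r = -5.
First term a = -5.
Formula: S_i = -5 * (-5)^i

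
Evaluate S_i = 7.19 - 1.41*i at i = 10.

S_10 = 7.19 + -1.41*10 = 7.19 + -14.1 = -6.91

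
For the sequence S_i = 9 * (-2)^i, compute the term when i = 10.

S_10 = 9 * (-2)^10 = 9 * 1024 = 9216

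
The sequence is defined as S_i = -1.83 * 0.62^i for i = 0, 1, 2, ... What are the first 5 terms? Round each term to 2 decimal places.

This is a geometric sequence.
i=0: S_0 = -1.83 * 0.62^0 = -1.83
i=1: S_1 = -1.83 * 0.62^1 ≈ -1.13
i=2: S_2 = -1.83 * 0.62^2 ≈ -0.7
i=3: S_3 = -1.83 * 0.62^3 ≈ -0.44
i=4: S_4 = -1.83 * 0.62^4 ≈ -0.27
The first 5 terms are: [-1.83, -1.13, -0.7, -0.44, -0.27]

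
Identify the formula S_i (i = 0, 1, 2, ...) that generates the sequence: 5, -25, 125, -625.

Check ratios: -25 / 5 = -5.0
Common ratio r = -5.
First term a = 5.
Formula: S_i = 5 * (-5)^i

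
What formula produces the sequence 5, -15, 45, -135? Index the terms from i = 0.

Check ratios: -15 / 5 = -3.0
Common ratio r = -3.
First term a = 5.
Formula: S_i = 5 * (-3)^i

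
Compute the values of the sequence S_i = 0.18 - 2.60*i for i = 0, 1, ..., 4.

This is an arithmetic sequence.
i=0: S_0 = 0.18 + -2.6*0 = 0.18
i=1: S_1 = 0.18 + -2.6*1 = -2.42
i=2: S_2 = 0.18 + -2.6*2 = -5.02
i=3: S_3 = 0.18 + -2.6*3 = -7.62
i=4: S_4 = 0.18 + -2.6*4 = -10.22
The first 5 terms are: [0.18, -2.42, -5.02, -7.62, -10.22]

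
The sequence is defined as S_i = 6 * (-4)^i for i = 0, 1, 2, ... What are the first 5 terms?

This is a geometric sequence.
i=0: S_0 = 6 * (-4)^0 = 6
i=1: S_1 = 6 * (-4)^1 = -24
i=2: S_2 = 6 * (-4)^2 = 96
i=3: S_3 = 6 * (-4)^3 = -384
i=4: S_4 = 6 * (-4)^4 = 1536
The first 5 terms are: [6, -24, 96, -384, 1536]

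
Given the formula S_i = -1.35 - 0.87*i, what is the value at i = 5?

S_5 = -1.35 + -0.87*5 = -1.35 + -4.35 = -5.7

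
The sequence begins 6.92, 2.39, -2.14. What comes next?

Differences: 2.39 - 6.92 = -4.53
This is an arithmetic sequence with common difference d = -4.53.
Next term = -2.14 + -4.53 = -6.67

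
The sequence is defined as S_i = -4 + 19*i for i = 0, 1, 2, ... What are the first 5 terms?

This is an arithmetic sequence.
i=0: S_0 = -4 + 19*0 = -4
i=1: S_1 = -4 + 19*1 = 15
i=2: S_2 = -4 + 19*2 = 34
i=3: S_3 = -4 + 19*3 = 53
i=4: S_4 = -4 + 19*4 = 72
The first 5 terms are: [-4, 15, 34, 53, 72]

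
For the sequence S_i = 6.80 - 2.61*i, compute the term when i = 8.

S_8 = 6.8 + -2.61*8 = 6.8 + -20.88 = -14.08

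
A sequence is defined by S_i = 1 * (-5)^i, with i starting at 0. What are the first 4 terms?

This is a geometric sequence.
i=0: S_0 = 1 * (-5)^0 = 1
i=1: S_1 = 1 * (-5)^1 = -5
i=2: S_2 = 1 * (-5)^2 = 25
i=3: S_3 = 1 * (-5)^3 = -125
The first 4 terms are: [1, -5, 25, -125]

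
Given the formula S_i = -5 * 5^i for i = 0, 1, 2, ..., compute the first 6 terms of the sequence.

This is a geometric sequence.
i=0: S_0 = -5 * 5^0 = -5
i=1: S_1 = -5 * 5^1 = -25
i=2: S_2 = -5 * 5^2 = -125
i=3: S_3 = -5 * 5^3 = -625
i=4: S_4 = -5 * 5^4 = -3125
i=5: S_5 = -5 * 5^5 = -15625
The first 6 terms are: [-5, -25, -125, -625, -3125, -15625]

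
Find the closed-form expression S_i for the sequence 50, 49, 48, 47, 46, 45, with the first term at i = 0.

Check differences: 49 - 50 = -1
48 - 49 = -1
Common difference d = -1.
First term a = 50.
Formula: S_i = 50 - 1*i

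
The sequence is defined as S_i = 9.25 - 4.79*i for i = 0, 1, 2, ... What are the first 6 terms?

This is an arithmetic sequence.
i=0: S_0 = 9.25 + -4.79*0 = 9.25
i=1: S_1 = 9.25 + -4.79*1 = 4.46
i=2: S_2 = 9.25 + -4.79*2 = -0.33
i=3: S_3 = 9.25 + -4.79*3 = -5.12
i=4: S_4 = 9.25 + -4.79*4 = -9.91
i=5: S_5 = 9.25 + -4.79*5 = -14.7
The first 6 terms are: [9.25, 4.46, -0.33, -5.12, -9.91, -14.7]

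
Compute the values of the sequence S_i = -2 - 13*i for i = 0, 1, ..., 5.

This is an arithmetic sequence.
i=0: S_0 = -2 + -13*0 = -2
i=1: S_1 = -2 + -13*1 = -15
i=2: S_2 = -2 + -13*2 = -28
i=3: S_3 = -2 + -13*3 = -41
i=4: S_4 = -2 + -13*4 = -54
i=5: S_5 = -2 + -13*5 = -67
The first 6 terms are: [-2, -15, -28, -41, -54, -67]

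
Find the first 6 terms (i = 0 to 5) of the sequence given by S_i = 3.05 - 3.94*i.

This is an arithmetic sequence.
i=0: S_0 = 3.05 + -3.94*0 = 3.05
i=1: S_1 = 3.05 + -3.94*1 = -0.89
i=2: S_2 = 3.05 + -3.94*2 = -4.83
i=3: S_3 = 3.05 + -3.94*3 = -8.77
i=4: S_4 = 3.05 + -3.94*4 = -12.71
i=5: S_5 = 3.05 + -3.94*5 = -16.65
The first 6 terms are: [3.05, -0.89, -4.83, -8.77, -12.71, -16.65]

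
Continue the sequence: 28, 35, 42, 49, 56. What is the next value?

Differences: 35 - 28 = 7
This is an arithmetic sequence with common difference d = 7.
Next term = 56 + 7 = 63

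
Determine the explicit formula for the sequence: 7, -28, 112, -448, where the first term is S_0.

Check ratios: -28 / 7 = -4.0
Common ratio r = -4.
First term a = 7.
Formula: S_i = 7 * (-4)^i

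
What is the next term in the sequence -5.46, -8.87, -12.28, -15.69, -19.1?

Differences: -8.87 - -5.46 = -3.41
This is an arithmetic sequence with common difference d = -3.41.
Next term = -19.1 + -3.41 = -22.51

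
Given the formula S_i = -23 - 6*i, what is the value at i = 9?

S_9 = -23 + -6*9 = -23 + -54 = -77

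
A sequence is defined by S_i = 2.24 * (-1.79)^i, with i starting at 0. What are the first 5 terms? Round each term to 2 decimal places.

This is a geometric sequence.
i=0: S_0 = 2.24 * (-1.79)^0 = 2.24
i=1: S_1 = 2.24 * (-1.79)^1 ≈ -4.01
i=2: S_2 = 2.24 * (-1.79)^2 ≈ 7.18
i=3: S_3 = 2.24 * (-1.79)^3 ≈ -12.85
i=4: S_4 = 2.24 * (-1.79)^4 ≈ 23.0
The first 5 terms are: [2.24, -4.01, 7.18, -12.85, 23.0]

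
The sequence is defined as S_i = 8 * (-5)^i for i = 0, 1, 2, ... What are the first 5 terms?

This is a geometric sequence.
i=0: S_0 = 8 * (-5)^0 = 8
i=1: S_1 = 8 * (-5)^1 = -40
i=2: S_2 = 8 * (-5)^2 = 200
i=3: S_3 = 8 * (-5)^3 = -1000
i=4: S_4 = 8 * (-5)^4 = 5000
The first 5 terms are: [8, -40, 200, -1000, 5000]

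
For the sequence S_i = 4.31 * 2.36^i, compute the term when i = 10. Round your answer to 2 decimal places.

S_10 = 4.31 * 2.36^10 ≈ 4.31 * 5359.4476 ≈ 23099.22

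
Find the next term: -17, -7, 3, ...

Differences: -7 - -17 = 10
This is an arithmetic sequence with common difference d = 10.
Next term = 3 + 10 = 13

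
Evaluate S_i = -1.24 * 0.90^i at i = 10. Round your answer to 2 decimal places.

S_10 = -1.24 * 0.9^10 ≈ -1.24 * 0.3487 ≈ -0.43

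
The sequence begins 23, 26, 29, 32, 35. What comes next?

Differences: 26 - 23 = 3
This is an arithmetic sequence with common difference d = 3.
Next term = 35 + 3 = 38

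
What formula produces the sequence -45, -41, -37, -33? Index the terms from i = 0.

Check differences: -41 - -45 = 4
-37 - -41 = 4
Common difference d = 4.
First term a = -45.
Formula: S_i = -45 + 4*i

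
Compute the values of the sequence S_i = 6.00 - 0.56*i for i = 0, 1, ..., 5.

This is an arithmetic sequence.
i=0: S_0 = 6.0 + -0.56*0 = 6.0
i=1: S_1 = 6.0 + -0.56*1 = 5.44
i=2: S_2 = 6.0 + -0.56*2 = 4.88
i=3: S_3 = 6.0 + -0.56*3 = 4.32
i=4: S_4 = 6.0 + -0.56*4 = 3.76
i=5: S_5 = 6.0 + -0.56*5 = 3.2
The first 6 terms are: [6.0, 5.44, 4.88, 4.32, 3.76, 3.2]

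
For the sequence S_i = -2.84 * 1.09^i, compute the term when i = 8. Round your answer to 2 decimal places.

S_8 = -2.84 * 1.09^8 ≈ -2.84 * 1.9926 ≈ -5.66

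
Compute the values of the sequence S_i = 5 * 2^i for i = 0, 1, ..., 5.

This is a geometric sequence.
i=0: S_0 = 5 * 2^0 = 5
i=1: S_1 = 5 * 2^1 = 10
i=2: S_2 = 5 * 2^2 = 20
i=3: S_3 = 5 * 2^3 = 40
i=4: S_4 = 5 * 2^4 = 80
i=5: S_5 = 5 * 2^5 = 160
The first 6 terms are: [5, 10, 20, 40, 80, 160]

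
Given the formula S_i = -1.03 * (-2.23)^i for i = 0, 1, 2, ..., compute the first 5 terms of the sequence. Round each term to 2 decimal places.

This is a geometric sequence.
i=0: S_0 = -1.03 * (-2.23)^0 = -1.03
i=1: S_1 = -1.03 * (-2.23)^1 ≈ 2.3
i=2: S_2 = -1.03 * (-2.23)^2 ≈ -5.12
i=3: S_3 = -1.03 * (-2.23)^3 ≈ 11.42
i=4: S_4 = -1.03 * (-2.23)^4 ≈ -25.47
The first 5 terms are: [-1.03, 2.3, -5.12, 11.42, -25.47]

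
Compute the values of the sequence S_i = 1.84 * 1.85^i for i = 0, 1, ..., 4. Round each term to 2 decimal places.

This is a geometric sequence.
i=0: S_0 = 1.84 * 1.85^0 = 1.84
i=1: S_1 = 1.84 * 1.85^1 ≈ 3.4
i=2: S_2 = 1.84 * 1.85^2 ≈ 6.3
i=3: S_3 = 1.84 * 1.85^3 ≈ 11.65
i=4: S_4 = 1.84 * 1.85^4 ≈ 21.55
The first 5 terms are: [1.84, 3.4, 6.3, 11.65, 21.55]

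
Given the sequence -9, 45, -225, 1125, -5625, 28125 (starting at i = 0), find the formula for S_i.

Check ratios: 45 / -9 = -5.0
Common ratio r = -5.
First term a = -9.
Formula: S_i = -9 * (-5)^i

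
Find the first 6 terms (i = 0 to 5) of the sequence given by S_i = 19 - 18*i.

This is an arithmetic sequence.
i=0: S_0 = 19 + -18*0 = 19
i=1: S_1 = 19 + -18*1 = 1
i=2: S_2 = 19 + -18*2 = -17
i=3: S_3 = 19 + -18*3 = -35
i=4: S_4 = 19 + -18*4 = -53
i=5: S_5 = 19 + -18*5 = -71
The first 6 terms are: [19, 1, -17, -35, -53, -71]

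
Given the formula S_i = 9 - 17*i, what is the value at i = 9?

S_9 = 9 + -17*9 = 9 + -153 = -144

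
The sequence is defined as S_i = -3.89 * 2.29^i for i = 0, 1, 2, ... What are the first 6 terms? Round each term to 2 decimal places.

This is a geometric sequence.
i=0: S_0 = -3.89 * 2.29^0 = -3.89
i=1: S_1 = -3.89 * 2.29^1 ≈ -8.91
i=2: S_2 = -3.89 * 2.29^2 ≈ -20.4
i=3: S_3 = -3.89 * 2.29^3 ≈ -46.71
i=4: S_4 = -3.89 * 2.29^4 ≈ -106.98
i=5: S_5 = -3.89 * 2.29^5 ≈ -244.98
The first 6 terms are: [-3.89, -8.91, -20.4, -46.71, -106.98, -244.98]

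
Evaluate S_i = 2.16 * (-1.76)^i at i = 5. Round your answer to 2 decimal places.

S_5 = 2.16 * (-1.76)^5 ≈ 2.16 * -16.8874 ≈ -36.48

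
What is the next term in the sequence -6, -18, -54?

Ratios: -18 / -6 = 3.0
This is a geometric sequence with common ratio r = 3.
Next term = -54 * 3 = -162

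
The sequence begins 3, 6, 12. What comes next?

Ratios: 6 / 3 = 2.0
This is a geometric sequence with common ratio r = 2.
Next term = 12 * 2 = 24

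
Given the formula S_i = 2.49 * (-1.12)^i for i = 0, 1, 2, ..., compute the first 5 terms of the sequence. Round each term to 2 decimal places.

This is a geometric sequence.
i=0: S_0 = 2.49 * (-1.12)^0 = 2.49
i=1: S_1 = 2.49 * (-1.12)^1 ≈ -2.79
i=2: S_2 = 2.49 * (-1.12)^2 ≈ 3.12
i=3: S_3 = 2.49 * (-1.12)^3 ≈ -3.5
i=4: S_4 = 2.49 * (-1.12)^4 ≈ 3.92
The first 5 terms are: [2.49, -2.79, 3.12, -3.5, 3.92]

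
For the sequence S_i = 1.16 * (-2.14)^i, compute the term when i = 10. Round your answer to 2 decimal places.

S_10 = 1.16 * (-2.14)^10 ≈ 1.16 * 2014.363 ≈ 2336.66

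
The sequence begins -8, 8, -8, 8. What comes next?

Ratios: 8 / -8 = -1.0
This is a geometric sequence with common ratio r = -1.
Next term = 8 * -1 = -8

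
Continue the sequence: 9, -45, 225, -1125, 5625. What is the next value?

Ratios: -45 / 9 = -5.0
This is a geometric sequence with common ratio r = -5.
Next term = 5625 * -5 = -28125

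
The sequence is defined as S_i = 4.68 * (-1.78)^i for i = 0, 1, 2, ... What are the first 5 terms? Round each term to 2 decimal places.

This is a geometric sequence.
i=0: S_0 = 4.68 * (-1.78)^0 = 4.68
i=1: S_1 = 4.68 * (-1.78)^1 ≈ -8.33
i=2: S_2 = 4.68 * (-1.78)^2 ≈ 14.83
i=3: S_3 = 4.68 * (-1.78)^3 ≈ -26.39
i=4: S_4 = 4.68 * (-1.78)^4 ≈ 46.98
The first 5 terms are: [4.68, -8.33, 14.83, -26.39, 46.98]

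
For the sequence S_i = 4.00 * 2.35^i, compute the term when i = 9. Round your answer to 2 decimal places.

S_9 = 4.0 * 2.35^9 ≈ 4.0 * 2185.8017 ≈ 8743.21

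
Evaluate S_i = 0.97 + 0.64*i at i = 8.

S_8 = 0.97 + 0.64*8 = 0.97 + 5.12 = 6.09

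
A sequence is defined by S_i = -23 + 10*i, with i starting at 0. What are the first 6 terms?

This is an arithmetic sequence.
i=0: S_0 = -23 + 10*0 = -23
i=1: S_1 = -23 + 10*1 = -13
i=2: S_2 = -23 + 10*2 = -3
i=3: S_3 = -23 + 10*3 = 7
i=4: S_4 = -23 + 10*4 = 17
i=5: S_5 = -23 + 10*5 = 27
The first 6 terms are: [-23, -13, -3, 7, 17, 27]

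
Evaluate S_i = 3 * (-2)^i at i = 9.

S_9 = 3 * (-2)^9 = 3 * -512 = -1536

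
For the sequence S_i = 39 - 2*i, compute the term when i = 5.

S_5 = 39 + -2*5 = 39 + -10 = 29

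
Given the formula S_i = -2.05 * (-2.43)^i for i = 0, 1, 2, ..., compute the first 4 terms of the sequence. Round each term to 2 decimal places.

This is a geometric sequence.
i=0: S_0 = -2.05 * (-2.43)^0 = -2.05
i=1: S_1 = -2.05 * (-2.43)^1 ≈ 4.98
i=2: S_2 = -2.05 * (-2.43)^2 ≈ -12.11
i=3: S_3 = -2.05 * (-2.43)^3 ≈ 29.42
The first 4 terms are: [-2.05, 4.98, -12.11, 29.42]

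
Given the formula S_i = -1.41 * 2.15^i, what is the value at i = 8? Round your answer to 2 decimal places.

S_8 = -1.41 * 2.15^8 ≈ -1.41 * 456.5703 ≈ -643.76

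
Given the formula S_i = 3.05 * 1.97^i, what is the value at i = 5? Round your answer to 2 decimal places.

S_5 = 3.05 * 1.97^5 ≈ 3.05 * 29.6709 ≈ 90.5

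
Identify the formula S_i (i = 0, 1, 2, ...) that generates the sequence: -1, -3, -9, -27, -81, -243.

Check ratios: -3 / -1 = 3.0
Common ratio r = 3.
First term a = -1.
Formula: S_i = -1 * 3^i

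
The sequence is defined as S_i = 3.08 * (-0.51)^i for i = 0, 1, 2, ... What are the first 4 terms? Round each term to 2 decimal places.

This is a geometric sequence.
i=0: S_0 = 3.08 * (-0.51)^0 = 3.08
i=1: S_1 = 3.08 * (-0.51)^1 ≈ -1.57
i=2: S_2 = 3.08 * (-0.51)^2 ≈ 0.8
i=3: S_3 = 3.08 * (-0.51)^3 ≈ -0.41
The first 4 terms are: [3.08, -1.57, 0.8, -0.41]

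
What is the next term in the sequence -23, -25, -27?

Differences: -25 - -23 = -2
This is an arithmetic sequence with common difference d = -2.
Next term = -27 + -2 = -29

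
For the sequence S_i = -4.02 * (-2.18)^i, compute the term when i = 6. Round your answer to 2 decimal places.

S_6 = -4.02 * (-2.18)^6 ≈ -4.02 * 107.3344 ≈ -431.48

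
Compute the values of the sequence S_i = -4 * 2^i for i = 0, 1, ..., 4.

This is a geometric sequence.
i=0: S_0 = -4 * 2^0 = -4
i=1: S_1 = -4 * 2^1 = -8
i=2: S_2 = -4 * 2^2 = -16
i=3: S_3 = -4 * 2^3 = -32
i=4: S_4 = -4 * 2^4 = -64
The first 5 terms are: [-4, -8, -16, -32, -64]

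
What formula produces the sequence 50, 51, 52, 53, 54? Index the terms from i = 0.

Check differences: 51 - 50 = 1
52 - 51 = 1
Common difference d = 1.
First term a = 50.
Formula: S_i = 50 + 1*i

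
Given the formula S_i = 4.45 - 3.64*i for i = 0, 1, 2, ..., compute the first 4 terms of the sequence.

This is an arithmetic sequence.
i=0: S_0 = 4.45 + -3.64*0 = 4.45
i=1: S_1 = 4.45 + -3.64*1 = 0.81
i=2: S_2 = 4.45 + -3.64*2 = -2.83
i=3: S_3 = 4.45 + -3.64*3 = -6.47
The first 4 terms are: [4.45, 0.81, -2.83, -6.47]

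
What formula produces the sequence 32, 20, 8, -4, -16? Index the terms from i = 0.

Check differences: 20 - 32 = -12
8 - 20 = -12
Common difference d = -12.
First term a = 32.
Formula: S_i = 32 - 12*i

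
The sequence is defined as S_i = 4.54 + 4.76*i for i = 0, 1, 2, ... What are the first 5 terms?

This is an arithmetic sequence.
i=0: S_0 = 4.54 + 4.76*0 = 4.54
i=1: S_1 = 4.54 + 4.76*1 = 9.3
i=2: S_2 = 4.54 + 4.76*2 = 14.06
i=3: S_3 = 4.54 + 4.76*3 = 18.82
i=4: S_4 = 4.54 + 4.76*4 = 23.58
The first 5 terms are: [4.54, 9.3, 14.06, 18.82, 23.58]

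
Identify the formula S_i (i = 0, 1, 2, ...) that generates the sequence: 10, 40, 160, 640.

Check ratios: 40 / 10 = 4.0
Common ratio r = 4.
First term a = 10.
Formula: S_i = 10 * 4^i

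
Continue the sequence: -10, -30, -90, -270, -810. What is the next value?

Ratios: -30 / -10 = 3.0
This is a geometric sequence with common ratio r = 3.
Next term = -810 * 3 = -2430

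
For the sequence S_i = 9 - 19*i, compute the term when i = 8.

S_8 = 9 + -19*8 = 9 + -152 = -143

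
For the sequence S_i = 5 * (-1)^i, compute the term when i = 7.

S_7 = 5 * (-1)^7 = 5 * -1 = -5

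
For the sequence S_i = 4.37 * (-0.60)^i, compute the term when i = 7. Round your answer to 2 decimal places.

S_7 = 4.37 * (-0.6)^7 ≈ 4.37 * -0.028 ≈ -0.12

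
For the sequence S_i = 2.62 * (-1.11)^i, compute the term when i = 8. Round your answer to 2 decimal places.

S_8 = 2.62 * (-1.11)^8 ≈ 2.62 * 2.3045 ≈ 6.04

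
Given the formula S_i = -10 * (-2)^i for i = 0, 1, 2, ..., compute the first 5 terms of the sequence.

This is a geometric sequence.
i=0: S_0 = -10 * (-2)^0 = -10
i=1: S_1 = -10 * (-2)^1 = 20
i=2: S_2 = -10 * (-2)^2 = -40
i=3: S_3 = -10 * (-2)^3 = 80
i=4: S_4 = -10 * (-2)^4 = -160
The first 5 terms are: [-10, 20, -40, 80, -160]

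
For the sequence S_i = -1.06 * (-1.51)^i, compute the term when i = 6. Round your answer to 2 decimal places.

S_6 = -1.06 * (-1.51)^6 ≈ -1.06 * 11.8539 ≈ -12.57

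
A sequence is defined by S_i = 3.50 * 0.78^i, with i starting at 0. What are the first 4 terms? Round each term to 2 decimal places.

This is a geometric sequence.
i=0: S_0 = 3.5 * 0.78^0 = 3.5
i=1: S_1 = 3.5 * 0.78^1 = 2.73
i=2: S_2 = 3.5 * 0.78^2 ≈ 2.13
i=3: S_3 = 3.5 * 0.78^3 ≈ 1.66
The first 4 terms are: [3.5, 2.73, 2.13, 1.66]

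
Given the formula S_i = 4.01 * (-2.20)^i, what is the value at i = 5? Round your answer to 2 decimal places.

S_5 = 4.01 * (-2.2)^5 ≈ 4.01 * -51.5363 ≈ -206.66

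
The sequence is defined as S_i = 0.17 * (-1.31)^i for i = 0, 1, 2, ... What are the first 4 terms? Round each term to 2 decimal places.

This is a geometric sequence.
i=0: S_0 = 0.17 * (-1.31)^0 = 0.17
i=1: S_1 = 0.17 * (-1.31)^1 ≈ -0.22
i=2: S_2 = 0.17 * (-1.31)^2 ≈ 0.29
i=3: S_3 = 0.17 * (-1.31)^3 ≈ -0.38
The first 4 terms are: [0.17, -0.22, 0.29, -0.38]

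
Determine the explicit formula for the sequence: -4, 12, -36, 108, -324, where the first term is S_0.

Check ratios: 12 / -4 = -3.0
Common ratio r = -3.
First term a = -4.
Formula: S_i = -4 * (-3)^i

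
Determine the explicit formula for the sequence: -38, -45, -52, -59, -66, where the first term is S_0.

Check differences: -45 - -38 = -7
-52 - -45 = -7
Common difference d = -7.
First term a = -38.
Formula: S_i = -38 - 7*i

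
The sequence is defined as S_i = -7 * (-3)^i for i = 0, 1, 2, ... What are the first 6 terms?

This is a geometric sequence.
i=0: S_0 = -7 * (-3)^0 = -7
i=1: S_1 = -7 * (-3)^1 = 21
i=2: S_2 = -7 * (-3)^2 = -63
i=3: S_3 = -7 * (-3)^3 = 189
i=4: S_4 = -7 * (-3)^4 = -567
i=5: S_5 = -7 * (-3)^5 = 1701
The first 6 terms are: [-7, 21, -63, 189, -567, 1701]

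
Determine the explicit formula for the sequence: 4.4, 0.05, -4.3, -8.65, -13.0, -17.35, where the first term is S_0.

Check differences: 0.05 - 4.4 = -4.35
-4.3 - 0.05 = -4.35
Common difference d = -4.35.
First term a = 4.4.
Formula: S_i = 4.40 - 4.35*i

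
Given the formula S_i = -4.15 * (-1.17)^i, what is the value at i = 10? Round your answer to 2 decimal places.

S_10 = -4.15 * (-1.17)^10 ≈ -4.15 * 4.8068 ≈ -19.95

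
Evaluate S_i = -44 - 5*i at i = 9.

S_9 = -44 + -5*9 = -44 + -45 = -89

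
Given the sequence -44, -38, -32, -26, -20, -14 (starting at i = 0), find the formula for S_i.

Check differences: -38 - -44 = 6
-32 - -38 = 6
Common difference d = 6.
First term a = -44.
Formula: S_i = -44 + 6*i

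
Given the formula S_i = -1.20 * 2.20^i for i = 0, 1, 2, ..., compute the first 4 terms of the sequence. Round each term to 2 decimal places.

This is a geometric sequence.
i=0: S_0 = -1.2 * 2.2^0 = -1.2
i=1: S_1 = -1.2 * 2.2^1 = -2.64
i=2: S_2 = -1.2 * 2.2^2 ≈ -5.81
i=3: S_3 = -1.2 * 2.2^3 ≈ -12.78
The first 4 terms are: [-1.2, -2.64, -5.81, -12.78]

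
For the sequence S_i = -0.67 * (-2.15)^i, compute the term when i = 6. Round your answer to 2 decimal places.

S_6 = -0.67 * (-2.15)^6 ≈ -0.67 * 98.7713 ≈ -66.18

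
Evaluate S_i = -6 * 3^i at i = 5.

S_5 = -6 * 3^5 = -6 * 243 = -1458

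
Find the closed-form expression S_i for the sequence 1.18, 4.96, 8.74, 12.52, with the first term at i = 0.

Check differences: 4.96 - 1.18 = 3.78
8.74 - 4.96 = 3.78
Common difference d = 3.78.
First term a = 1.18.
Formula: S_i = 1.18 + 3.78*i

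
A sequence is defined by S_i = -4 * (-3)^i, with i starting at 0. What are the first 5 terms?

This is a geometric sequence.
i=0: S_0 = -4 * (-3)^0 = -4
i=1: S_1 = -4 * (-3)^1 = 12
i=2: S_2 = -4 * (-3)^2 = -36
i=3: S_3 = -4 * (-3)^3 = 108
i=4: S_4 = -4 * (-3)^4 = -324
The first 5 terms are: [-4, 12, -36, 108, -324]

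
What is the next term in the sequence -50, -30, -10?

Differences: -30 - -50 = 20
This is an arithmetic sequence with common difference d = 20.
Next term = -10 + 20 = 10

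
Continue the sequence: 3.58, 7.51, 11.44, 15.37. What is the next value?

Differences: 7.51 - 3.58 = 3.93
This is an arithmetic sequence with common difference d = 3.93.
Next term = 15.37 + 3.93 = 19.3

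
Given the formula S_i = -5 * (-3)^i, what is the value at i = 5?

S_5 = -5 * (-3)^5 = -5 * -243 = 1215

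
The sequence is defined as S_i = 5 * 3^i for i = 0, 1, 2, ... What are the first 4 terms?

This is a geometric sequence.
i=0: S_0 = 5 * 3^0 = 5
i=1: S_1 = 5 * 3^1 = 15
i=2: S_2 = 5 * 3^2 = 45
i=3: S_3 = 5 * 3^3 = 135
The first 4 terms are: [5, 15, 45, 135]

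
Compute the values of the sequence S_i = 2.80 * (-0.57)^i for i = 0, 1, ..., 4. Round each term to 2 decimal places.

This is a geometric sequence.
i=0: S_0 = 2.8 * (-0.57)^0 = 2.8
i=1: S_1 = 2.8 * (-0.57)^1 ≈ -1.6
i=2: S_2 = 2.8 * (-0.57)^2 ≈ 0.91
i=3: S_3 = 2.8 * (-0.57)^3 ≈ -0.52
i=4: S_4 = 2.8 * (-0.57)^4 ≈ 0.3
The first 5 terms are: [2.8, -1.6, 0.91, -0.52, 0.3]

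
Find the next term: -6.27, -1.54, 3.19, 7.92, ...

Differences: -1.54 - -6.27 = 4.73
This is an arithmetic sequence with common difference d = 4.73.
Next term = 7.92 + 4.73 = 12.65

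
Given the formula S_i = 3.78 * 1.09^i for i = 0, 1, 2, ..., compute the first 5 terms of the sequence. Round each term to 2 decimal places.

This is a geometric sequence.
i=0: S_0 = 3.78 * 1.09^0 = 3.78
i=1: S_1 = 3.78 * 1.09^1 ≈ 4.12
i=2: S_2 = 3.78 * 1.09^2 ≈ 4.49
i=3: S_3 = 3.78 * 1.09^3 ≈ 4.9
i=4: S_4 = 3.78 * 1.09^4 ≈ 5.34
The first 5 terms are: [3.78, 4.12, 4.49, 4.9, 5.34]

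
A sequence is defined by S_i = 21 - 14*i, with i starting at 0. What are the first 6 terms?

This is an arithmetic sequence.
i=0: S_0 = 21 + -14*0 = 21
i=1: S_1 = 21 + -14*1 = 7
i=2: S_2 = 21 + -14*2 = -7
i=3: S_3 = 21 + -14*3 = -21
i=4: S_4 = 21 + -14*4 = -35
i=5: S_5 = 21 + -14*5 = -49
The first 6 terms are: [21, 7, -7, -21, -35, -49]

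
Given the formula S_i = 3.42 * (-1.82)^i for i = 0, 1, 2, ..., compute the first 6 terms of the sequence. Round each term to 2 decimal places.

This is a geometric sequence.
i=0: S_0 = 3.42 * (-1.82)^0 = 3.42
i=1: S_1 = 3.42 * (-1.82)^1 ≈ -6.22
i=2: S_2 = 3.42 * (-1.82)^2 ≈ 11.33
i=3: S_3 = 3.42 * (-1.82)^3 ≈ -20.62
i=4: S_4 = 3.42 * (-1.82)^4 ≈ 37.52
i=5: S_5 = 3.42 * (-1.82)^5 ≈ -68.29
The first 6 terms are: [3.42, -6.22, 11.33, -20.62, 37.52, -68.29]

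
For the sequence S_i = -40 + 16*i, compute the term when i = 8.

S_8 = -40 + 16*8 = -40 + 128 = 88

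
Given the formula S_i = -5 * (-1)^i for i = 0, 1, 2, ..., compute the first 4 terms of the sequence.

This is a geometric sequence.
i=0: S_0 = -5 * (-1)^0 = -5
i=1: S_1 = -5 * (-1)^1 = 5
i=2: S_2 = -5 * (-1)^2 = -5
i=3: S_3 = -5 * (-1)^3 = 5
The first 4 terms are: [-5, 5, -5, 5]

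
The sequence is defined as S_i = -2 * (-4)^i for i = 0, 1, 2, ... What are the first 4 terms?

This is a geometric sequence.
i=0: S_0 = -2 * (-4)^0 = -2
i=1: S_1 = -2 * (-4)^1 = 8
i=2: S_2 = -2 * (-4)^2 = -32
i=3: S_3 = -2 * (-4)^3 = 128
The first 4 terms are: [-2, 8, -32, 128]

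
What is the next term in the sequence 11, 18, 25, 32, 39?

Differences: 18 - 11 = 7
This is an arithmetic sequence with common difference d = 7.
Next term = 39 + 7 = 46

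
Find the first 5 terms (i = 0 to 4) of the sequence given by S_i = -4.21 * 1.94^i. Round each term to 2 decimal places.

This is a geometric sequence.
i=0: S_0 = -4.21 * 1.94^0 = -4.21
i=1: S_1 = -4.21 * 1.94^1 ≈ -8.17
i=2: S_2 = -4.21 * 1.94^2 ≈ -15.84
i=3: S_3 = -4.21 * 1.94^3 ≈ -30.74
i=4: S_4 = -4.21 * 1.94^4 ≈ -59.63
The first 5 terms are: [-4.21, -8.17, -15.84, -30.74, -59.63]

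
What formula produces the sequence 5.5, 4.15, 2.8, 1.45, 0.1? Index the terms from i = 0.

Check differences: 4.15 - 5.5 = -1.35
2.8 - 4.15 = -1.35
Common difference d = -1.35.
First term a = 5.5.
Formula: S_i = 5.50 - 1.35*i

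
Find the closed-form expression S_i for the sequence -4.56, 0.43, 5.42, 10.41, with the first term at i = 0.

Check differences: 0.43 - -4.56 = 4.99
5.42 - 0.43 = 4.99
Common difference d = 4.99.
First term a = -4.56.
Formula: S_i = -4.56 + 4.99*i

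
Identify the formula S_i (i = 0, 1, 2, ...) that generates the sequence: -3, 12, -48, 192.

Check ratios: 12 / -3 = -4.0
Common ratio r = -4.
First term a = -3.
Formula: S_i = -3 * (-4)^i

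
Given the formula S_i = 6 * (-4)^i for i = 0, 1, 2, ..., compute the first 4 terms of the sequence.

This is a geometric sequence.
i=0: S_0 = 6 * (-4)^0 = 6
i=1: S_1 = 6 * (-4)^1 = -24
i=2: S_2 = 6 * (-4)^2 = 96
i=3: S_3 = 6 * (-4)^3 = -384
The first 4 terms are: [6, -24, 96, -384]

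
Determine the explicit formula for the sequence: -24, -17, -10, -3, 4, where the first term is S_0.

Check differences: -17 - -24 = 7
-10 - -17 = 7
Common difference d = 7.
First term a = -24.
Formula: S_i = -24 + 7*i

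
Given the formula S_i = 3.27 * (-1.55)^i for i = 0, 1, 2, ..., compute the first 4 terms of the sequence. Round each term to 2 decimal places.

This is a geometric sequence.
i=0: S_0 = 3.27 * (-1.55)^0 = 3.27
i=1: S_1 = 3.27 * (-1.55)^1 ≈ -5.07
i=2: S_2 = 3.27 * (-1.55)^2 ≈ 7.86
i=3: S_3 = 3.27 * (-1.55)^3 ≈ -12.18
The first 4 terms are: [3.27, -5.07, 7.86, -12.18]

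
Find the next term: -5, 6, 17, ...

Differences: 6 - -5 = 11
This is an arithmetic sequence with common difference d = 11.
Next term = 17 + 11 = 28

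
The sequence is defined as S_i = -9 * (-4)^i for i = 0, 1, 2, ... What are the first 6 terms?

This is a geometric sequence.
i=0: S_0 = -9 * (-4)^0 = -9
i=1: S_1 = -9 * (-4)^1 = 36
i=2: S_2 = -9 * (-4)^2 = -144
i=3: S_3 = -9 * (-4)^3 = 576
i=4: S_4 = -9 * (-4)^4 = -2304
i=5: S_5 = -9 * (-4)^5 = 9216
The first 6 terms are: [-9, 36, -144, 576, -2304, 9216]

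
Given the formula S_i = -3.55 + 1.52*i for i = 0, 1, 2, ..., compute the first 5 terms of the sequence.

This is an arithmetic sequence.
i=0: S_0 = -3.55 + 1.52*0 = -3.55
i=1: S_1 = -3.55 + 1.52*1 = -2.03
i=2: S_2 = -3.55 + 1.52*2 = -0.51
i=3: S_3 = -3.55 + 1.52*3 = 1.01
i=4: S_4 = -3.55 + 1.52*4 = 2.53
The first 5 terms are: [-3.55, -2.03, -0.51, 1.01, 2.53]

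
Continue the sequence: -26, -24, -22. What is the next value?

Differences: -24 - -26 = 2
This is an arithmetic sequence with common difference d = 2.
Next term = -22 + 2 = -20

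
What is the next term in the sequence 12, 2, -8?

Differences: 2 - 12 = -10
This is an arithmetic sequence with common difference d = -10.
Next term = -8 + -10 = -18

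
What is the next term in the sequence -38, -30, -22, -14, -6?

Differences: -30 - -38 = 8
This is an arithmetic sequence with common difference d = 8.
Next term = -6 + 8 = 2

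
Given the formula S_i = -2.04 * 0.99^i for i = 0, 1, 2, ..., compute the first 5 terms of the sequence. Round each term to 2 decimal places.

This is a geometric sequence.
i=0: S_0 = -2.04 * 0.99^0 = -2.04
i=1: S_1 = -2.04 * 0.99^1 ≈ -2.02
i=2: S_2 = -2.04 * 0.99^2 ≈ -2.0
i=3: S_3 = -2.04 * 0.99^3 ≈ -1.98
i=4: S_4 = -2.04 * 0.99^4 ≈ -1.96
The first 5 terms are: [-2.04, -2.02, -2.0, -1.98, -1.96]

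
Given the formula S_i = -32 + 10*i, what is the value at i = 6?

S_6 = -32 + 10*6 = -32 + 60 = 28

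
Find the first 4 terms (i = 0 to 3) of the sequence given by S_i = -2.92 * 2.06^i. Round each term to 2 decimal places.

This is a geometric sequence.
i=0: S_0 = -2.92 * 2.06^0 = -2.92
i=1: S_1 = -2.92 * 2.06^1 ≈ -6.02
i=2: S_2 = -2.92 * 2.06^2 ≈ -12.39
i=3: S_3 = -2.92 * 2.06^3 ≈ -25.53
The first 4 terms are: [-2.92, -6.02, -12.39, -25.53]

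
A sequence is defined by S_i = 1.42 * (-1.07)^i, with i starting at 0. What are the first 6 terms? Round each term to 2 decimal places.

This is a geometric sequence.
i=0: S_0 = 1.42 * (-1.07)^0 = 1.42
i=1: S_1 = 1.42 * (-1.07)^1 ≈ -1.52
i=2: S_2 = 1.42 * (-1.07)^2 ≈ 1.63
i=3: S_3 = 1.42 * (-1.07)^3 ≈ -1.74
i=4: S_4 = 1.42 * (-1.07)^4 ≈ 1.86
i=5: S_5 = 1.42 * (-1.07)^5 ≈ -1.99
The first 6 terms are: [1.42, -1.52, 1.63, -1.74, 1.86, -1.99]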